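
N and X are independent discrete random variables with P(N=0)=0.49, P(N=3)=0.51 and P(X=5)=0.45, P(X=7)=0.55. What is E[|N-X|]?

4.57

E[|N-X|] = Σ_n Σ_x |n-x| · P(N=n)P(X=x)
 = 5·0.2205 + 7·0.2695 + 2·0.2295 + 4·0.2805
 = 1.1025 + 1.8865 + 0.459 + 1.122
 = 4.57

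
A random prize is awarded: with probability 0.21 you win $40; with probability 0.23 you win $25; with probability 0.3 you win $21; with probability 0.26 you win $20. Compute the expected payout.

E[payout] = 40·0.21 + 25·0.23 + 21·0.3 + 20·0.26
 = 8.4 + 5.75 + 6.3 + 5.2
 = 25.65

25.65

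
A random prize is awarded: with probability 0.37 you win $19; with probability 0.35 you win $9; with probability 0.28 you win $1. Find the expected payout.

E[payout] = 19·0.37 + 9·0.35 + 1·0.28
 = 7.03 + 3.15 + 0.28
 = 10.46

10.46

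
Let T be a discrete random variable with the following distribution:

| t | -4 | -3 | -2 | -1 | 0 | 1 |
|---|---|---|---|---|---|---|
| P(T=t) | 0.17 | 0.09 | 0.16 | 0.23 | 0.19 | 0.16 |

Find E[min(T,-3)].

E[min(T,-3)] = Σ min(t,-3)·P(T=t)
 = (-4)·0.17 + (-3)·0.09 + (-3)·0.16 + (-3)·0.23 + (-3)·0.19 + (-3)·0.16
 = (-0.68) + (-0.27) + (-0.48) + (-0.69) + (-0.57) + (-0.48)
 = -3.17

-3.17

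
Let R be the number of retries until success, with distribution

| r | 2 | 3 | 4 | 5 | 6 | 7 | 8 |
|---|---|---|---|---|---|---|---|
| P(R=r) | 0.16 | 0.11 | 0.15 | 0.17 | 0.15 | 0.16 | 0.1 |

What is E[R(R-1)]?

E[R(R-1)] = Σ r(r-1)·P(R=r)
 = 2·0.16 + 6·0.11 + 12·0.15 + 20·0.17 + 30·0.15 + 42·0.16 + 56·0.1
 = 0.32 + 0.66 + 1.8 + 3.4 + 4.5 + 6.72 + 5.6
 = 23

23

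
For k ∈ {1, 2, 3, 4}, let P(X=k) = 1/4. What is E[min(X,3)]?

E[min(X,3)] = Σ min(x,3)·P(X=x)
 = 1·1/4 + 2·1/4 + 3·1/4 + 3·1/4
 = 1/4 + 1/2 + 3/4 + 3/4
 = 9/4

2.25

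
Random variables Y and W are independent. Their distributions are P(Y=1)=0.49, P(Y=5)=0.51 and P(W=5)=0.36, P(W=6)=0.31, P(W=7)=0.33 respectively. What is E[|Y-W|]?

2.93

E[|Y-W|] = Σ_y Σ_w |y-w| · P(Y=y)P(W=w)
 = 4·0.1764 + 5·0.1519 + 6·0.1617 + 0·0.1836 + 1·0.1581 + 2·0.1683
 = 0.7056 + 0.7595 + 0.9702 + 0 + 0.1581 + 0.3366
 = 2.93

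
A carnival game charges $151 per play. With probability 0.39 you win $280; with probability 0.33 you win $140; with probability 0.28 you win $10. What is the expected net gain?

7.2

E[payout] = 280·0.39 + 140·0.33 + 10·0.28
 = 109.2 + 46.2 + 2.8
 = 158.2
Net = 158.2 - 151 = 7.2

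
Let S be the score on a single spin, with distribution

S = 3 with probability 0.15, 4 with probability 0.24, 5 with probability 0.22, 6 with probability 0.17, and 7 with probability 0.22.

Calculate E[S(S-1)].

22.52

E[S(S-1)] = Σ s(s-1)·P(S=s)
 = 6·0.15 + 12·0.24 + 20·0.22 + 30·0.17 + 42·0.22
 = 0.9 + 2.88 + 4.4 + 5.1 + 9.24
 = 22.52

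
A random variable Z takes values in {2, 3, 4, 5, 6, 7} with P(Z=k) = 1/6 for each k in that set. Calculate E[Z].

4.5

E[Z] = Σ z·P(Z=z)
 = 2·1/6 + 3·1/6 + 4·1/6 + 5·1/6 + 6·1/6 + 7·1/6
 = 1/3 + 1/2 + 2/3 + 5/6 + 1 + 7/6
 = 9/2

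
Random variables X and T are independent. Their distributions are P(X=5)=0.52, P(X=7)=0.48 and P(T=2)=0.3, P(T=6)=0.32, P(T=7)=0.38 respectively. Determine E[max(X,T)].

6.5216

E[max(X,T)] = Σ_x Σ_t max(x,t) · P(X=x)P(T=t)
 = 5·0.156 + 6·0.1664 + 7·0.1976 + 7·0.144 + 7·0.1536 + 7·0.1824
 = 0.78 + 0.9984 + 1.3832 + 1.008 + 1.0752 + 1.2768
 = 6.5216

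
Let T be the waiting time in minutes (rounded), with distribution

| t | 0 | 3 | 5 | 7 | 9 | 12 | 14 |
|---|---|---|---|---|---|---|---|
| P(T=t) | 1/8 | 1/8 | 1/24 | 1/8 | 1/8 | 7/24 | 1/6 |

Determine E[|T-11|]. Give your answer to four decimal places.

4.1667

E[|T-11|] = Σ |t-11|·P(T=t)
 = 11·1/8 + 8·1/8 + 6·1/24 + 4·1/8 + 2·1/8 + 1·7/24 + 3·1/6
 = 11/8 + 1 + 1/4 + 1/2 + 1/4 + 7/24 + 1/2
 = 25/6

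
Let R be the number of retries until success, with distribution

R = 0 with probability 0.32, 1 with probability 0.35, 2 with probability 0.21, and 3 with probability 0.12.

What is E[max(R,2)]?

E[max(R,2)] = Σ max(r,2)·P(R=r)
 = 2·0.32 + 2·0.35 + 2·0.21 + 3·0.12
 = 0.64 + 0.7 + 0.42 + 0.36
 = 2.12

2.12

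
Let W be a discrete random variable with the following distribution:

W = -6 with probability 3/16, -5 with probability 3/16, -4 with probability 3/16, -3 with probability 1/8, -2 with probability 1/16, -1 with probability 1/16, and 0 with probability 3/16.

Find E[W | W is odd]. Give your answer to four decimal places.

P(W is odd) = 3/16 + 1/8 + 1/16 = 3/8.
E[W | W is odd] = [(-5)·3/16 + (-3)·1/8 + (-1)·1/16] / (3/8)
 = -11/8 / (3/8)
 = -11/3

-3.6667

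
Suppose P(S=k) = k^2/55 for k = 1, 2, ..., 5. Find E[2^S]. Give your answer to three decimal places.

E[2^S] = Σ 2^s·P(S=s)
 = 2·1/55 + 4·4/55 + 8·9/55 + 16·16/55 + 32·5/11
 = 2/55 + 16/55 + 72/55 + 256/55 + 160/11
 = 1146/55

20.836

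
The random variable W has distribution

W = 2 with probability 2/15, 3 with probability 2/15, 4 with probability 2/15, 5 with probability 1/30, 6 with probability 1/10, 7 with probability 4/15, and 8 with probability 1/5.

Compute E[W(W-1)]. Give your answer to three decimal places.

E[W(W-1)] = Σ w(w-1)·P(W=w)
 = 2·2/15 + 6·2/15 + 12·2/15 + 20·1/30 + 30·1/10 + 42·4/15 + 56·1/5
 = 4/15 + 4/5 + 8/5 + 2/3 + 3 + 56/5 + 56/5
 = 431/15

28.733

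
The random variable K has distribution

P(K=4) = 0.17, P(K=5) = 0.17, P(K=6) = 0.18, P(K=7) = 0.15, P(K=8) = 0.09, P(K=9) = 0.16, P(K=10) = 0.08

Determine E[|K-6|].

E[|K-6|] = Σ |k-6|·P(K=k)
 = 2·0.17 + 1·0.17 + 0·0.18 + 1·0.15 + 2·0.09 + 3·0.16 + 4·0.08
 = 0.34 + 0.17 + 0 + 0.15 + 0.18 + 0.48 + 0.32
 = 1.64

1.64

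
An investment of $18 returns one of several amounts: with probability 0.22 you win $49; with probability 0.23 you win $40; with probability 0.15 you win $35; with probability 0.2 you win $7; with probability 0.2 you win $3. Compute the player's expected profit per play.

E[payout] = 49·0.22 + 40·0.23 + 35·0.15 + 7·0.2 + 3·0.2
 = 10.78 + 9.2 + 5.25 + 1.4 + 0.6
 = 27.23
Net = 27.23 - 18 = 9.23

9.23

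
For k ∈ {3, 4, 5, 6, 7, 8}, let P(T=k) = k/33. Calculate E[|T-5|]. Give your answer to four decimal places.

1.6364

E[|T-5|] = Σ |t-5|·P(T=t)
 = 2·1/11 + 1·4/33 + 0·5/33 + 1·2/11 + 2·7/33 + 3·8/33
 = 2/11 + 4/33 + 0 + 2/11 + 14/33 + 8/11
 = 18/11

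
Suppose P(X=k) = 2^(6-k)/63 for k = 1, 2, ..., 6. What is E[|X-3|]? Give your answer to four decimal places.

1.4444

E[|X-3|] = Σ |x-3|·P(X=x)
 = 2·32/63 + 1·16/63 + 0·8/63 + 1·4/63 + 2·2/63 + 3·1/63
 = 64/63 + 16/63 + 0 + 4/63 + 4/63 + 1/21
 = 13/9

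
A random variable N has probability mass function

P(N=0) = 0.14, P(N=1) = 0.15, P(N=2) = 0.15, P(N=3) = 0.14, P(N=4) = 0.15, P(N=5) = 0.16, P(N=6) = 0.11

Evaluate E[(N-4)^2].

4.93

E[(N-4)^2] = Σ (n-4)^2·P(N=n)
 = 16·0.14 + 9·0.15 + 4·0.15 + 1·0.14 + 0·0.15 + 1·0.16 + 4·0.11
 = 2.24 + 1.35 + 0.6 + 0.14 + 0 + 0.16 + 0.44
 = 4.93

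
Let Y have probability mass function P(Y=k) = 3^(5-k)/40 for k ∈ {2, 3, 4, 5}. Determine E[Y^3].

19.4

E[Y^3] = Σ y^3·P(Y=y)
 = 8·27/40 + 27·9/40 + 64·3/40 + 125·1/40
 = 27/5 + 243/40 + 24/5 + 25/8
 = 97/5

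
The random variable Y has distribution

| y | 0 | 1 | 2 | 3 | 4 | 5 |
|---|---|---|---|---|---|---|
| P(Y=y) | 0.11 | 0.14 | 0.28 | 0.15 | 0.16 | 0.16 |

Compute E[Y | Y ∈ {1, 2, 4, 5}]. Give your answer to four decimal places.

2.8919

P(Y ∈ {1, 2, 4, 5}) = 0.14 + 0.28 + 0.16 + 0.16 = 0.74.
E[Y | Y ∈ {1, 2, 4, 5}] = [1·0.14 + 2·0.28 + 4·0.16 + 5·0.16] / 0.74
 = 2.14 / 0.74
 = 107/37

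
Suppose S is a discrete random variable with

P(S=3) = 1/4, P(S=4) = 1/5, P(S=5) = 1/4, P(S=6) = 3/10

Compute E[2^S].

32.4

E[2^S] = Σ 2^s·P(S=s)
 = 8·1/4 + 16·1/5 + 32·1/4 + 64·3/10
 = 2 + 16/5 + 8 + 96/5
 = 162/5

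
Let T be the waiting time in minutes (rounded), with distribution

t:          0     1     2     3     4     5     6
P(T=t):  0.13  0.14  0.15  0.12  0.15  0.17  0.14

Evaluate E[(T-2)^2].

5.15

E[(T-2)^2] = Σ (t-2)^2·P(T=t)
 = 4·0.13 + 1·0.14 + 0·0.15 + 1·0.12 + 4·0.15 + 9·0.17 + 16·0.14
 = 0.52 + 0.14 + 0 + 0.12 + 0.6 + 1.53 + 2.24
 = 5.15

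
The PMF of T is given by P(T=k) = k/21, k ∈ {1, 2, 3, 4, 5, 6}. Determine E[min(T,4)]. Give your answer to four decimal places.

3.5238

E[min(T,4)] = Σ min(t,4)·P(T=t)
 = 1·1/21 + 2·2/21 + 3·1/7 + 4·4/21 + 4·5/21 + 4·2/7
 = 1/21 + 4/21 + 3/7 + 16/21 + 20/21 + 8/7
 = 74/21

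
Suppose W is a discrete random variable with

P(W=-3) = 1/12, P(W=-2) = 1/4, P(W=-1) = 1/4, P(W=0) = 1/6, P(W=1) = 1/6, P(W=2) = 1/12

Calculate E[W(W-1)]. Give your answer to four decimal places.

E[W(W-1)] = Σ w(w-1)·P(W=w)
 = 12·1/12 + 6·1/4 + 2·1/4 + 0·1/6 + 0·1/6 + 2·1/12
 = 1 + 3/2 + 1/2 + 0 + 0 + 1/6
 = 19/6

3.1667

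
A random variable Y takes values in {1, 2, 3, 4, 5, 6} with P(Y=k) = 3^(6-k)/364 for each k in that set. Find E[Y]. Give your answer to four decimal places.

E[Y] = Σ y·P(Y=y)
 = 1·243/364 + 2·81/364 + 3·27/364 + 4·9/364 + 5·3/364 + 6·1/364
 = 243/364 + 81/182 + 81/364 + 9/91 + 15/364 + 3/182
 = 543/364

1.4918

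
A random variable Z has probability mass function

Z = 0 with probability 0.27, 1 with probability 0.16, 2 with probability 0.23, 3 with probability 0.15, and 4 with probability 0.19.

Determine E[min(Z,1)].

0.73

E[min(Z,1)] = Σ min(z,1)·P(Z=z)
 = 0·0.27 + 1·0.16 + 1·0.23 + 1·0.15 + 1·0.19
 = 0 + 0.16 + 0.23 + 0.15 + 0.19
 = 0.73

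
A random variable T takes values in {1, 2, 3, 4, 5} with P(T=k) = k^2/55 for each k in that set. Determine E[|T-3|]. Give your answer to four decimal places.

1.3091

E[|T-3|] = Σ |t-3|·P(T=t)
 = 2·1/55 + 1·4/55 + 0·9/55 + 1·16/55 + 2·5/11
 = 2/55 + 4/55 + 0 + 16/55 + 10/11
 = 72/55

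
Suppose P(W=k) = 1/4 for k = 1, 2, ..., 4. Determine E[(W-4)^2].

3.5

E[(W-4)^2] = Σ (w-4)^2·P(W=w)
 = 9·1/4 + 4·1/4 + 1·1/4 + 0·1/4
 = 9/4 + 1 + 1/4 + 0
 = 7/2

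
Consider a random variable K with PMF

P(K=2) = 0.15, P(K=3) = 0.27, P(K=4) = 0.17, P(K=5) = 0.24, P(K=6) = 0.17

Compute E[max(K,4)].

E[max(K,4)] = Σ max(k,4)·P(K=k)
 = 4·0.15 + 4·0.27 + 4·0.17 + 5·0.24 + 6·0.17
 = 0.6 + 1.08 + 0.68 + 1.2 + 1.02
 = 4.58

4.58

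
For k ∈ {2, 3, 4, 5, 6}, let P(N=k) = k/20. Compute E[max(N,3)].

4.6

E[max(N,3)] = Σ max(n,3)·P(N=n)
 = 3·1/10 + 3·3/20 + 4·1/5 + 5·1/4 + 6·3/10
 = 3/10 + 9/20 + 4/5 + 5/4 + 9/5
 = 23/5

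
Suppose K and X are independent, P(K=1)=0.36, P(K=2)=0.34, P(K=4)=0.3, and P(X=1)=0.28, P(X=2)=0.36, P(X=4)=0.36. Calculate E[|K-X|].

1.3264

E[|K-X|] = Σ_k Σ_x |k-x| · P(K=k)P(X=x)
 = 0·0.1008 + 1·0.1296 + 3·0.1296 + 1·0.0952 + 0·0.1224 + 2·0.1224 + 3·0.084 + 2·0.108 + 0·0.108
 = 0 + 0.1296 + 0.3888 + 0.0952 + 0 + 0.2448 + 0.252 + 0.216 + 0
 = 1.3264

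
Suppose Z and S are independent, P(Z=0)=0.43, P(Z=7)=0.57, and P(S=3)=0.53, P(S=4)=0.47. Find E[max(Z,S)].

E[max(Z,S)] = Σ_z Σ_s max(z,s) · P(Z=z)P(S=s)
 = 3·0.2279 + 4·0.2021 + 7·0.3021 + 7·0.2679
 = 0.6837 + 0.8084 + 2.1147 + 1.8753
 = 5.4821

5.4821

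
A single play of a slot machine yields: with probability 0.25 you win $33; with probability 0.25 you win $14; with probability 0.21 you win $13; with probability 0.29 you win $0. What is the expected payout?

E[payout] = 33·0.25 + 14·0.25 + 13·0.21 + 0·0.29
 = 8.25 + 3.5 + 2.73 + 0
 = 14.48

14.48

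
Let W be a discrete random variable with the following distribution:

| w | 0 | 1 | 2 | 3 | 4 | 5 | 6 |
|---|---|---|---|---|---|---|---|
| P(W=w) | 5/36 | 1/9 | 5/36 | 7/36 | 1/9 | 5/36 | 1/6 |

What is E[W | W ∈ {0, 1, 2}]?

P(W ∈ {0, 1, 2}) = 5/36 + 1/9 + 5/36 = 7/18.
E[W | W ∈ {0, 1, 2}] = [0·5/36 + 1·1/9 + 2·5/36] / (7/18)
 = 7/18 / (7/18)
 = 1

1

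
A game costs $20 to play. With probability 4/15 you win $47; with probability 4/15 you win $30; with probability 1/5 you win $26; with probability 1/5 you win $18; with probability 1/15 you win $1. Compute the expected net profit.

E[payout] = 47·4/15 + 30·4/15 + 26·1/5 + 18·1/5 + 1·1/15
 = 188/15 + 8 + 26/5 + 18/5 + 1/15
 = 147/5
Net = 147/5 - 20 = 47/5

9.4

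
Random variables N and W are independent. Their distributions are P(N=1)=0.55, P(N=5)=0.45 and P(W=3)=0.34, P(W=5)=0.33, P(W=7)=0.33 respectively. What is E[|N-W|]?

E[|N-W|] = Σ_n Σ_w |n-w| · P(N=n)P(W=w)
 = 2·0.187 + 4·0.1815 + 6·0.1815 + 2·0.153 + 0·0.1485 + 2·0.1485
 = 0.374 + 0.726 + 1.089 + 0.306 + 0 + 0.297
 = 2.792

2.792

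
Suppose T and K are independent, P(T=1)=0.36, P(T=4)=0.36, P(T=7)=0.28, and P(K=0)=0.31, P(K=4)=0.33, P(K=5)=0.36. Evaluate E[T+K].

E[T+K] = Σ_t Σ_k (t+k) · P(T=t)P(K=k)
 = 1·0.1116 + 5·0.1188 + 6·0.1296 + 4·0.1116 + 8·0.1188 + 9·0.1296 + 7·0.0868 + 11·0.0924 + 12·0.1008
 = 0.1116 + 0.594 + 0.7776 + 0.4464 + 0.9504 + 1.1664 + 0.6076 + 1.0164 + 1.2096
 = 6.88

6.88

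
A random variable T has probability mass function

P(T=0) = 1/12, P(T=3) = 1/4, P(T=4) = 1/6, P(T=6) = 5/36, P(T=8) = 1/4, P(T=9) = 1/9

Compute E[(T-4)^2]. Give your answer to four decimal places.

8.9167

E[(T-4)^2] = Σ (t-4)^2·P(T=t)
 = 16·1/12 + 1·1/4 + 0·1/6 + 4·5/36 + 16·1/4 + 25·1/9
 = 4/3 + 1/4 + 0 + 5/9 + 4 + 25/9
 = 107/12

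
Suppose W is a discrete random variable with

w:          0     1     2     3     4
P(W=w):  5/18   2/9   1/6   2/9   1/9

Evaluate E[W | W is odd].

P(W is odd) = 2/9 + 2/9 = 4/9.
E[W | W is odd] = [1·2/9 + 3·2/9] / (4/9)
 = 8/9 / (4/9)
 = 2

2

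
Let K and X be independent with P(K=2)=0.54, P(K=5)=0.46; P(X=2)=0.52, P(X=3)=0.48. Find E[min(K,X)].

2.2208

E[min(K,X)] = Σ_k Σ_x min(k,x) · P(K=k)P(X=x)
 = 2·0.2808 + 2·0.2592 + 2·0.2392 + 3·0.2208
 = 0.5616 + 0.5184 + 0.4784 + 0.6624
 = 2.2208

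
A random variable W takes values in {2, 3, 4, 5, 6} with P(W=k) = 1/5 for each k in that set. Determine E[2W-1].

E[2W-1] = Σ (2w-1)·P(W=w)
 = 3·1/5 + 5·1/5 + 7·1/5 + 9·1/5 + 11·1/5
 = 3/5 + 1 + 7/5 + 9/5 + 11/5
 = 7

7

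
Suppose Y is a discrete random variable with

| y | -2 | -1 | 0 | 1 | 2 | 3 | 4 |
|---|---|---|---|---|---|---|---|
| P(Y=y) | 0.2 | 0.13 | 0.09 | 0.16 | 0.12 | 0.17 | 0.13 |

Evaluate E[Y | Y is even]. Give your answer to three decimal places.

0.667

P(Y is even) = 0.2 + 0.09 + 0.12 + 0.13 = 0.54.
E[Y | Y is even] = [(-2)·0.2 + 0·0.09 + 2·0.12 + 4·0.13] / 0.54
 = 0.36 / 0.54
 = 2/3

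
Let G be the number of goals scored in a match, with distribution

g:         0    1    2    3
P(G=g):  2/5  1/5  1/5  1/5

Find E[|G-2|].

E[|G-2|] = Σ |g-2|·P(G=g)
 = 2·2/5 + 1·1/5 + 0·1/5 + 1·1/5
 = 4/5 + 1/5 + 0 + 1/5
 = 6/5

1.2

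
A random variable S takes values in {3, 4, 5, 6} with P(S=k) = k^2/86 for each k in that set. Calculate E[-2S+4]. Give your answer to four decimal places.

E[-2S+4] = Σ (-2s+4)·P(S=s)
 = (-2)·9/86 + (-4)·8/43 + (-6)·25/86 + (-8)·18/43
 = (-9/43) + (-32/43) + (-75/43) + (-144/43)
 = -260/43

-6.0465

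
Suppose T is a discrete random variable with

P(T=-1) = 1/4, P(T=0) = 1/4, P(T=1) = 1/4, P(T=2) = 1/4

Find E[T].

0.5

E[T] = Σ t·P(T=t)
 = (-1)·1/4 + 0·1/4 + 1·1/4 + 2·1/4
 = (-1/4) + 0 + 1/4 + 1/2
 = 1/2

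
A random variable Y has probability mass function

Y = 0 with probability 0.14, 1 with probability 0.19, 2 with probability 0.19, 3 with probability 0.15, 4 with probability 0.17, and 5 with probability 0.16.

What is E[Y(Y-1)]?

E[Y(Y-1)] = Σ y(y-1)·P(Y=y)
 = 0·0.14 + 0·0.19 + 2·0.19 + 6·0.15 + 12·0.17 + 20·0.16
 = 0 + 0 + 0.38 + 0.9 + 2.04 + 3.2
 = 6.52

6.52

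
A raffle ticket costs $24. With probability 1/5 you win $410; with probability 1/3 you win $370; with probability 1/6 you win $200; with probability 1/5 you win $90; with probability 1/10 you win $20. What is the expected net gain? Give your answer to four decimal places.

E[payout] = 410·1/5 + 370·1/3 + 200·1/6 + 90·1/5 + 20·1/10
 = 82 + 370/3 + 100/3 + 18 + 2
 = 776/3
Net = 776/3 - 24 = 704/3

234.6667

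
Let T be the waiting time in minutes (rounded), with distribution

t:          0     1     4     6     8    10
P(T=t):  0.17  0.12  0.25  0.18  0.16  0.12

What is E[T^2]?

E[T^2] = Σ t^2·P(T=t)
 = 0·0.17 + 1·0.12 + 16·0.25 + 36·0.18 + 64·0.16 + 100·0.12
 = 0 + 0.12 + 4 + 6.48 + 10.24 + 12
 = 32.84

32.84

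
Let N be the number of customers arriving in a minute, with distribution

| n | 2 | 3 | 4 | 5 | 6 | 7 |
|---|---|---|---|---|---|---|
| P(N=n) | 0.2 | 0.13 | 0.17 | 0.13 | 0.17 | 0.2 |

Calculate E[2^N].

45.2

E[2^N] = Σ 2^n·P(N=n)
 = 4·0.2 + 8·0.13 + 16·0.17 + 32·0.13 + 64·0.17 + 128·0.2
 = 0.8 + 1.04 + 2.72 + 4.16 + 10.88 + 25.6
 = 45.2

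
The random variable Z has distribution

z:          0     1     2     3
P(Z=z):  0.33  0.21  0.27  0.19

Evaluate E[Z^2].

E[Z^2] = Σ z^2·P(Z=z)
 = 0·0.33 + 1·0.21 + 4·0.27 + 9·0.19
 = 0 + 0.21 + 1.08 + 1.71
 = 3

3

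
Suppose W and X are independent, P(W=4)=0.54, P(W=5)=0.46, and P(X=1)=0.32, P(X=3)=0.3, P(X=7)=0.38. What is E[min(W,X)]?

E[min(W,X)] = Σ_w Σ_x min(w,x) · P(W=w)P(X=x)
 = 1·0.1728 + 3·0.162 + 4·0.2052 + 1·0.1472 + 3·0.138 + 5·0.1748
 = 0.1728 + 0.486 + 0.8208 + 0.1472 + 0.414 + 0.874
 = 2.9148

2.9148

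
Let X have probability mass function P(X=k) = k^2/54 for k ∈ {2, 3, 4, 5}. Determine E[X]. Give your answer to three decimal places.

4.148

E[X] = Σ x·P(X=x)
 = 2·2/27 + 3·1/6 + 4·8/27 + 5·25/54
 = 4/27 + 1/2 + 32/27 + 125/54
 = 112/27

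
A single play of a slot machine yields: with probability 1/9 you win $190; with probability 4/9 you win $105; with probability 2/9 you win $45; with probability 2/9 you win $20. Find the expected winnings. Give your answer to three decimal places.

E[payout] = 190·1/9 + 105·4/9 + 45·2/9 + 20·2/9
 = 190/9 + 140/3 + 10 + 40/9
 = 740/9

82.222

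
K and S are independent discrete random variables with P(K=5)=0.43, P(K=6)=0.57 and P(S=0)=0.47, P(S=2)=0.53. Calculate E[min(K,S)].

E[min(K,S)] = Σ_k Σ_s min(k,s) · P(K=k)P(S=s)
 = 0·0.2021 + 2·0.2279 + 0·0.2679 + 2·0.3021
 = 0 + 0.4558 + 0 + 0.6042
 = 1.06

1.06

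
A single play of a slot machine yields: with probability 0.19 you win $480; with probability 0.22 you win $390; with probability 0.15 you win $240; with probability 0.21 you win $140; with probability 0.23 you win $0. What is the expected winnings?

E[payout] = 480·0.19 + 390·0.22 + 240·0.15 + 140·0.21 + 0·0.23
 = 91.2 + 85.8 + 36 + 29.4 + 0
 = 242.4

242.4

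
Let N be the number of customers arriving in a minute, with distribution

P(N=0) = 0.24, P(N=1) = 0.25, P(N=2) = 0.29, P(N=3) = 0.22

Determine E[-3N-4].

-8.47

E[-3N-4] = Σ (-3n-4)·P(N=n)
 = (-4)·0.24 + (-7)·0.25 + (-10)·0.29 + (-13)·0.22
 = (-0.96) + (-1.75) + (-2.9) + (-2.86)
 = -8.47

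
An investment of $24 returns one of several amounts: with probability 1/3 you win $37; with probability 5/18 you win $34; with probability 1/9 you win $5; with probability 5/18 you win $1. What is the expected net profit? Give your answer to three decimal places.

E[payout] = 37·1/3 + 34·5/18 + 5·1/9 + 1·5/18
 = 37/3 + 85/9 + 5/9 + 5/18
 = 407/18
Net = 407/18 - 24 = -25/18

-1.389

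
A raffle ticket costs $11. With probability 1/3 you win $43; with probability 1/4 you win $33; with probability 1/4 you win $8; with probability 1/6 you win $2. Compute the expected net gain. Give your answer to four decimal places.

13.9167

E[payout] = 43·1/3 + 33·1/4 + 8·1/4 + 2·1/6
 = 43/3 + 33/4 + 2 + 1/3
 = 299/12
Net = 299/12 - 11 = 167/12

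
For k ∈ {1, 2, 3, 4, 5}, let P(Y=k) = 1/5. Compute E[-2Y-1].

-7

E[-2Y-1] = Σ (-2y-1)·P(Y=y)
 = (-3)·1/5 + (-5)·1/5 + (-7)·1/5 + (-9)·1/5 + (-11)·1/5
 = (-3/5) + (-1) + (-7/5) + (-9/5) + (-11/5)
 = -7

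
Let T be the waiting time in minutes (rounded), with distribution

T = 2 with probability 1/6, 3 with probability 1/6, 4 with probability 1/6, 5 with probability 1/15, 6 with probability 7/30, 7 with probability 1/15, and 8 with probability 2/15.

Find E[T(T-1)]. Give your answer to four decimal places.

21.9333

E[T(T-1)] = Σ t(t-1)·P(T=t)
 = 2·1/6 + 6·1/6 + 12·1/6 + 20·1/15 + 30·7/30 + 42·1/15 + 56·2/15
 = 1/3 + 1 + 2 + 4/3 + 7 + 14/5 + 112/15
 = 329/15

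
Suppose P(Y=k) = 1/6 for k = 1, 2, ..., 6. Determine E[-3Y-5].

-15.5

E[-3Y-5] = Σ (-3y-5)·P(Y=y)
 = (-8)·1/6 + (-11)·1/6 + (-14)·1/6 + (-17)·1/6 + (-20)·1/6 + (-23)·1/6
 = (-4/3) + (-11/6) + (-7/3) + (-17/6) + (-10/3) + (-23/6)
 = -31/2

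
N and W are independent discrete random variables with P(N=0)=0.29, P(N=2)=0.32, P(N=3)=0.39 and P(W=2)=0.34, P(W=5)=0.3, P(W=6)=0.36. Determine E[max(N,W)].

4.4726

E[max(N,W)] = Σ_n Σ_w max(n,w) · P(N=n)P(W=w)
 = 2·0.0986 + 5·0.087 + 6·0.1044 + 2·0.1088 + 5·0.096 + 6·0.1152 + 3·0.1326 + 5·0.117 + 6·0.1404
 = 0.1972 + 0.435 + 0.6264 + 0.2176 + 0.48 + 0.6912 + 0.3978 + 0.585 + 0.8424
 = 4.4726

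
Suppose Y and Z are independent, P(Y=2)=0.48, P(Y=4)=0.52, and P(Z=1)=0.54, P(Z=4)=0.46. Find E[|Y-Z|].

E[|Y-Z|] = Σ_y Σ_z |y-z| · P(Y=y)P(Z=z)
 = 1·0.2592 + 2·0.2208 + 3·0.2808 + 0·0.2392
 = 0.2592 + 0.4416 + 0.8424 + 0
 = 1.5432

1.5432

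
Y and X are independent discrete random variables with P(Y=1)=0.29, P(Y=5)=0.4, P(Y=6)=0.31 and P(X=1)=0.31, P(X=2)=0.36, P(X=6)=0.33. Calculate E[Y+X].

E[Y+X] = Σ_y Σ_x (y+x) · P(Y=y)P(X=x)
 = 2·0.0899 + 3·0.1044 + 7·0.0957 + 6·0.124 + 7·0.144 + 11·0.132 + 7·0.0961 + 8·0.1116 + 12·0.1023
 = 0.1798 + 0.3132 + 0.6699 + 0.744 + 1.008 + 1.452 + 0.6727 + 0.8928 + 1.2276
 = 7.16

7.16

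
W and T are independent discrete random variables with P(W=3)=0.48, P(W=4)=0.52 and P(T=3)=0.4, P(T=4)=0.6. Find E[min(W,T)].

E[min(W,T)] = Σ_w Σ_t min(w,t) · P(W=w)P(T=t)
 = 3·0.192 + 3·0.288 + 3·0.208 + 4·0.312
 = 0.576 + 0.864 + 0.624 + 1.248
 = 3.312

3.312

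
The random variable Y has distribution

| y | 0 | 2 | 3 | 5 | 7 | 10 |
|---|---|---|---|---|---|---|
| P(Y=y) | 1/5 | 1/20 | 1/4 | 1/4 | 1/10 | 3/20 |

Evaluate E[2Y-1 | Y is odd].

8

P(Y is odd) = 1/4 + 1/4 + 1/10 = 3/5.
E[2Y-1 | Y is odd] = [5·1/4 + 9·1/4 + 13·1/10] / (3/5)
 = 24/5 / (3/5)
 = 8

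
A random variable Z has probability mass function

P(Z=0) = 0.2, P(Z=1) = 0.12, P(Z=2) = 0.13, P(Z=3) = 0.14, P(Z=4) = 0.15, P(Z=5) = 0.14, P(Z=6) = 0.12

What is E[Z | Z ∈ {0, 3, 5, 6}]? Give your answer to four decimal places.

P(Z ∈ {0, 3, 5, 6}) = 0.2 + 0.14 + 0.14 + 0.12 = 0.6.
E[Z | Z ∈ {0, 3, 5, 6}] = [0·0.2 + 3·0.14 + 5·0.14 + 6·0.12] / 0.6
 = 1.84 / 0.6
 = 46/15

3.0667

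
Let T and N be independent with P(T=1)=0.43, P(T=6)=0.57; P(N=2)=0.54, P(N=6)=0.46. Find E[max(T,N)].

E[max(T,N)] = Σ_t Σ_n max(t,n) · P(T=t)P(N=n)
 = 2·0.2322 + 6·0.1978 + 6·0.3078 + 6·0.2622
 = 0.4644 + 1.1868 + 1.8468 + 1.5732
 = 5.0712

5.0712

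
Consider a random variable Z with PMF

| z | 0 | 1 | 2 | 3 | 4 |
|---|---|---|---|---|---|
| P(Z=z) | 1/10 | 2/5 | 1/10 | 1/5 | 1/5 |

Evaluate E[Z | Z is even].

2.5

P(Z is even) = 1/10 + 1/10 + 1/5 = 2/5.
E[Z | Z is even] = [0·1/10 + 2·1/10 + 4·1/5] / (2/5)
 = 1 / (2/5)
 = 5/2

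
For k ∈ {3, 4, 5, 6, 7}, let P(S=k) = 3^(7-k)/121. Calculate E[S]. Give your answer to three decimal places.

E[S] = Σ s·P(S=s)
 = 3·81/121 + 4·27/121 + 5·9/121 + 6·3/121 + 7·1/121
 = 243/121 + 108/121 + 45/121 + 18/121 + 7/121
 = 421/121

3.479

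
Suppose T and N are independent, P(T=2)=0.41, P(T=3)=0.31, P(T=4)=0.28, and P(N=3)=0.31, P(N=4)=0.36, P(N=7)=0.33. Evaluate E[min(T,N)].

E[min(T,N)] = Σ_t Σ_n min(t,n) · P(T=t)P(N=n)
 = 2·0.1271 + 2·0.1476 + 2·0.1353 + 3·0.0961 + 3·0.1116 + 3·0.1023 + 3·0.0868 + 4·0.1008 + 4·0.0924
 = 0.2542 + 0.2952 + 0.2706 + 0.2883 + 0.3348 + 0.3069 + 0.2604 + 0.4032 + 0.3696
 = 2.7832

2.7832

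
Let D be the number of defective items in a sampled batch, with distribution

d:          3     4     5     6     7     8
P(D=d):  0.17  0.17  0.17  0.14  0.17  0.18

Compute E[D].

5.51

E[D] = Σ d·P(D=d)
 = 3·0.17 + 4·0.17 + 5·0.17 + 6·0.14 + 7·0.17 + 8·0.18
 = 0.51 + 0.68 + 0.85 + 0.84 + 1.19 + 1.44
 = 5.51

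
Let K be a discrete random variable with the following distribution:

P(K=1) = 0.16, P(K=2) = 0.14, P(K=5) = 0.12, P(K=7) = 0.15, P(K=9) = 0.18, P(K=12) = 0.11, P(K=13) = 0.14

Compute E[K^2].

65.15

E[K^2] = Σ k^2·P(K=k)
 = 1·0.16 + 4·0.14 + 25·0.12 + 49·0.15 + 81·0.18 + 144·0.11 + 169·0.14
 = 0.16 + 0.56 + 3 + 7.35 + 14.58 + 15.84 + 23.66
 = 65.15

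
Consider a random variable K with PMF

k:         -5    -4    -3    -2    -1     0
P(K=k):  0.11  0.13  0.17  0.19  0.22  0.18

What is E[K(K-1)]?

E[K(K-1)] = Σ k(k-1)·P(K=k)
 = 30·0.11 + 20·0.13 + 12·0.17 + 6·0.19 + 2·0.22 + 0·0.18
 = 3.3 + 2.6 + 2.04 + 1.14 + 0.44 + 0
 = 9.52

9.52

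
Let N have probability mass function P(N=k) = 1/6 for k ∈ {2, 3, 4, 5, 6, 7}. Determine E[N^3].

E[N^3] = Σ n^3·P(N=n)
 = 8·1/6 + 27·1/6 + 64·1/6 + 125·1/6 + 216·1/6 + 343·1/6
 = 4/3 + 9/2 + 32/3 + 125/6 + 36 + 343/6
 = 261/2

130.5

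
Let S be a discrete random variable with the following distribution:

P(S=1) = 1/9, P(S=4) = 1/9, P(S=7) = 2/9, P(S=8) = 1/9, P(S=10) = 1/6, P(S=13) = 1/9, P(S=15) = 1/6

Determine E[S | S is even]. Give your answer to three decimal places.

7.714

P(S is even) = 1/9 + 1/9 + 1/6 = 7/18.
E[S | S is even] = [4·1/9 + 8·1/9 + 10·1/6] / (7/18)
 = 3 / (7/18)
 = 54/7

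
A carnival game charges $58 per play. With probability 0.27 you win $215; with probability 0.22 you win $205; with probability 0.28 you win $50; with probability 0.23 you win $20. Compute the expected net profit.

E[payout] = 215·0.27 + 205·0.22 + 50·0.28 + 20·0.23
 = 58.05 + 45.1 + 14 + 4.6
 = 121.75
Net = 121.75 - 58 = 63.75

63.75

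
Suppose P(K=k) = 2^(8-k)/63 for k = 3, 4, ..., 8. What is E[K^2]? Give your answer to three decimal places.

E[K^2] = Σ k^2·P(K=k)
 = 9·32/63 + 16·16/63 + 25·8/63 + 36·4/63 + 49·2/63 + 64·1/63
 = 32/7 + 256/63 + 200/63 + 16/7 + 14/9 + 64/63
 = 50/3

16.667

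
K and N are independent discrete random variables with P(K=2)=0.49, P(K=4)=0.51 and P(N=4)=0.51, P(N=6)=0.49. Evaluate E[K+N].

E[K+N] = Σ_k Σ_n (k+n) · P(K=k)P(N=n)
 = 6·0.2499 + 8·0.2401 + 8·0.2601 + 10·0.2499
 = 1.4994 + 1.9208 + 2.0808 + 2.499
 = 8

8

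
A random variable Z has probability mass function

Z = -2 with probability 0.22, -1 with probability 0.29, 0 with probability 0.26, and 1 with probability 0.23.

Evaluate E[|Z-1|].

1.5

E[|Z-1|] = Σ |z-1|·P(Z=z)
 = 3·0.22 + 2·0.29 + 1·0.26 + 0·0.23
 = 0.66 + 0.58 + 0.26 + 0
 = 1.5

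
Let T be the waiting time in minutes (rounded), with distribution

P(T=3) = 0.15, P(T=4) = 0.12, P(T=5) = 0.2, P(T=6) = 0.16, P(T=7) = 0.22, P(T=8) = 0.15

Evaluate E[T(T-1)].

E[T(T-1)] = Σ t(t-1)·P(T=t)
 = 6·0.15 + 12·0.12 + 20·0.2 + 30·0.16 + 42·0.22 + 56·0.15
 = 0.9 + 1.44 + 4 + 4.8 + 9.24 + 8.4
 = 28.78

28.78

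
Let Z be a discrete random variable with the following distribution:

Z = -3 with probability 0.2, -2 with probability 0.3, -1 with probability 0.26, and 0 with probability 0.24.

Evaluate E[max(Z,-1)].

E[max(Z,-1)] = Σ max(z,-1)·P(Z=z)
 = (-1)·0.2 + (-1)·0.3 + (-1)·0.26 + 0·0.24
 = (-0.2) + (-0.3) + (-0.26) + 0
 = -0.76

-0.76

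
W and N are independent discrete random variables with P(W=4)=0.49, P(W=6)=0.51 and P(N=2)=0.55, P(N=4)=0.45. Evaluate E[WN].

E[WN] = Σ_w Σ_n wn · P(W=w)P(N=n)
 = 8·0.2695 + 16·0.2205 + 12·0.2805 + 24·0.2295
 = 2.156 + 3.528 + 3.366 + 5.508
 = 14.558

14.558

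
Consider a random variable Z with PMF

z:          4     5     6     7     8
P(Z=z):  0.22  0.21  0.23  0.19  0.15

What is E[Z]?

E[Z] = Σ z·P(Z=z)
 = 4·0.22 + 5·0.21 + 6·0.23 + 7·0.19 + 8·0.15
 = 0.88 + 1.05 + 1.38 + 1.33 + 1.2
 = 5.84

5.84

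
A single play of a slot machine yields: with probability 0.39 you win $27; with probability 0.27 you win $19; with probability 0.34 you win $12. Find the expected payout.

19.74

E[payout] = 27·0.39 + 19·0.27 + 12·0.34
 = 10.53 + 5.13 + 4.08
 = 19.74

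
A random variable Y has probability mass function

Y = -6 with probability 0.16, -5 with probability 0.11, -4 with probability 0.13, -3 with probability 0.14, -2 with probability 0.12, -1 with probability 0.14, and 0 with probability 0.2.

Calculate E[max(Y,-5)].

E[max(Y,-5)] = Σ max(y,-5)·P(Y=y)
 = (-5)·0.16 + (-5)·0.11 + (-4)·0.13 + (-3)·0.14 + (-2)·0.12 + (-1)·0.14 + 0·0.2
 = (-0.8) + (-0.55) + (-0.52) + (-0.42) + (-0.24) + (-0.14) + 0
 = -2.67

-2.67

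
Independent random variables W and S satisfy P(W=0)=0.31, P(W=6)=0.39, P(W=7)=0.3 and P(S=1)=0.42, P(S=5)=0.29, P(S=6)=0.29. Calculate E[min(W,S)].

2.4909

E[min(W,S)] = Σ_w Σ_s min(w,s) · P(W=w)P(S=s)
 = 0·0.1302 + 0·0.0899 + 0·0.0899 + 1·0.1638 + 5·0.1131 + 6·0.1131 + 1·0.126 + 5·0.087 + 6·0.087
 = 0 + 0 + 0 + 0.1638 + 0.5655 + 0.6786 + 0.126 + 0.435 + 0.522
 = 2.4909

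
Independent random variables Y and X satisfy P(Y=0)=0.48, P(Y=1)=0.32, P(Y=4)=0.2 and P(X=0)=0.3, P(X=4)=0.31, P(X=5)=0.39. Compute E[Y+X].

4.31

E[Y+X] = Σ_y Σ_x (y+x) · P(Y=y)P(X=x)
 = 0·0.144 + 4·0.1488 + 5·0.1872 + 1·0.096 + 5·0.0992 + 6·0.1248 + 4·0.06 + 8·0.062 + 9·0.078
 = 0 + 0.5952 + 0.936 + 0.096 + 0.496 + 0.7488 + 0.24 + 0.496 + 0.702
 = 4.31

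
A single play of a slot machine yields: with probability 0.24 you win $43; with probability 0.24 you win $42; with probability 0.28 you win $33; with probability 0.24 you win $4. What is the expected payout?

30.6

E[payout] = 43·0.24 + 42·0.24 + 33·0.28 + 4·0.24
 = 10.32 + 10.08 + 9.24 + 0.96
 = 30.6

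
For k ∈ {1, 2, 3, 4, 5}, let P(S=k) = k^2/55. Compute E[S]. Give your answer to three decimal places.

4.091

E[S] = Σ s·P(S=s)
 = 1·1/55 + 2·4/55 + 3·9/55 + 4·16/55 + 5·5/11
 = 1/55 + 8/55 + 27/55 + 64/55 + 25/11
 = 45/11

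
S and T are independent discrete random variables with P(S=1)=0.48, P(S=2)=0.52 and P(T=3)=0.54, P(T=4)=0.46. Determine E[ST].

E[ST] = Σ_s Σ_t st · P(S=s)P(T=t)
 = 3·0.2592 + 4·0.2208 + 6·0.2808 + 8·0.2392
 = 0.7776 + 0.8832 + 1.6848 + 1.9136
 = 5.2592

5.2592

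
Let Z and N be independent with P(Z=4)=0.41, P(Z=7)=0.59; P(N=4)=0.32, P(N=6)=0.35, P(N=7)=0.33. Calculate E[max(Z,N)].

E[max(Z,N)] = Σ_z Σ_n max(z,n) · P(Z=z)P(N=n)
 = 4·0.1312 + 6·0.1435 + 7·0.1353 + 7·0.1888 + 7·0.2065 + 7·0.1947
 = 0.5248 + 0.861 + 0.9471 + 1.3216 + 1.4455 + 1.3629
 = 6.4629

6.4629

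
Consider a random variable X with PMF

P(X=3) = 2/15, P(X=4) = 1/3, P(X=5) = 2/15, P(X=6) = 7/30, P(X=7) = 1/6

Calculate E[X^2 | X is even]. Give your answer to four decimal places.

24.2353

P(X is even) = 1/3 + 7/30 = 17/30.
E[X^2 | X is even] = [16·1/3 + 36·7/30] / (17/30)
 = 206/15 / (17/30)
 = 412/17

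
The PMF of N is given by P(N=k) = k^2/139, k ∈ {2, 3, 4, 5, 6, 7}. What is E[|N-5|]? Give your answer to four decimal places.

E[|N-5|] = Σ |n-5|·P(N=n)
 = 3·4/139 + 2·9/139 + 1·16/139 + 0·25/139 + 1·36/139 + 2·49/139
 = 12/139 + 18/139 + 16/139 + 0 + 36/139 + 98/139
 = 180/139

1.2950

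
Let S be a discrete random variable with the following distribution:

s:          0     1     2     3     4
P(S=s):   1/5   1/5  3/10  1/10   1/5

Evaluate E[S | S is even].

P(S is even) = 1/5 + 3/10 + 1/5 = 7/10.
E[S | S is even] = [0·1/5 + 2·3/10 + 4·1/5] / (7/10)
 = 7/5 / (7/10)
 = 2

2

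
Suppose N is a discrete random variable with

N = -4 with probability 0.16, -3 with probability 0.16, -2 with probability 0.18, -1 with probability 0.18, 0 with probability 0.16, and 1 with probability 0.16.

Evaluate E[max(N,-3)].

-1.34

E[max(N,-3)] = Σ max(n,-3)·P(N=n)
 = (-3)·0.16 + (-3)·0.16 + (-2)·0.18 + (-1)·0.18 + 0·0.16 + 1·0.16
 = (-0.48) + (-0.48) + (-0.36) + (-0.18) + 0 + 0.16
 = -1.34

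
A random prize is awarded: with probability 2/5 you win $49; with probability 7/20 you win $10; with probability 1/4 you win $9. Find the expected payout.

E[payout] = 49·2/5 + 10·7/20 + 9·1/4
 = 98/5 + 7/2 + 9/4
 = 507/20

25.35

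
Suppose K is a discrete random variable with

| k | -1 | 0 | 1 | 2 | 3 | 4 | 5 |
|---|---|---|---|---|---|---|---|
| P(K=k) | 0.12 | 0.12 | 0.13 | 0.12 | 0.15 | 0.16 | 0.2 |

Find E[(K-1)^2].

E[(K-1)^2] = Σ (k-1)^2·P(K=k)
 = 4·0.12 + 1·0.12 + 0·0.13 + 1·0.12 + 4·0.15 + 9·0.16 + 16·0.2
 = 0.48 + 0.12 + 0 + 0.12 + 0.6 + 1.44 + 3.2
 = 5.96

5.96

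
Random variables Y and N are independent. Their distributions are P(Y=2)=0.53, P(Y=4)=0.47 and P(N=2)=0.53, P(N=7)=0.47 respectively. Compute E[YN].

12.789

E[YN] = Σ_y Σ_n yn · P(Y=y)P(N=n)
 = 4·0.2809 + 14·0.2491 + 8·0.2491 + 28·0.2209
 = 1.1236 + 3.4874 + 1.9928 + 6.1852
 = 12.789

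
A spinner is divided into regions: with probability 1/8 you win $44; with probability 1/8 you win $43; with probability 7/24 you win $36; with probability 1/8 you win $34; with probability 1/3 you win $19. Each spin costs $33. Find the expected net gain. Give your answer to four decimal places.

E[payout] = 44·1/8 + 43·1/8 + 36·7/24 + 34·1/8 + 19·1/3
 = 11/2 + 43/8 + 21/2 + 17/4 + 19/3
 = 767/24
Net = 767/24 - 33 = -25/24

-1.0417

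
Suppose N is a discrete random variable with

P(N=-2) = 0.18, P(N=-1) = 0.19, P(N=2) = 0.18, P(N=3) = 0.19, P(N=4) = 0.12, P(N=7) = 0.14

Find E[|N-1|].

2.68

E[|N-1|] = Σ |n-1|·P(N=n)
 = 3·0.18 + 2·0.19 + 1·0.18 + 2·0.19 + 3·0.12 + 6·0.14
 = 0.54 + 0.38 + 0.18 + 0.38 + 0.36 + 0.84
 = 2.68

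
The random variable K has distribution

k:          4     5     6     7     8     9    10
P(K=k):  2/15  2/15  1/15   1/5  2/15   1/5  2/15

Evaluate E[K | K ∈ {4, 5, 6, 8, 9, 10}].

P(K ∈ {4, 5, 6, 8, 9, 10}) = 2/15 + 2/15 + 1/15 + 2/15 + 1/5 + 2/15 = 4/5.
E[K | K ∈ {4, 5, 6, 8, 9, 10}] = [4·2/15 + 5·2/15 + 6·1/15 + 8·2/15 + 9·1/5 + 10·2/15] / (4/5)
 = 29/5 / (4/5)
 = 29/4

7.25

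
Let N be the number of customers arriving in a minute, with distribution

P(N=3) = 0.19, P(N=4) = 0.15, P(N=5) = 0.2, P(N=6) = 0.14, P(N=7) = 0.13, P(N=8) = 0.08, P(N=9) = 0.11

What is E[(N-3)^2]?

10.25

E[(N-3)^2] = Σ (n-3)^2·P(N=n)
 = 0·0.19 + 1·0.15 + 4·0.2 + 9·0.14 + 16·0.13 + 25·0.08 + 36·0.11
 = 0 + 0.15 + 0.8 + 1.26 + 2.08 + 2 + 3.96
 = 10.25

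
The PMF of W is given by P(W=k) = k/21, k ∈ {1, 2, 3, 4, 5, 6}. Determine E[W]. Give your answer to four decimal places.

4.3333

E[W] = Σ w·P(W=w)
 = 1·1/21 + 2·2/21 + 3·1/7 + 4·4/21 + 5·5/21 + 6·2/7
 = 1/21 + 4/21 + 3/7 + 16/21 + 25/21 + 12/7
 = 13/3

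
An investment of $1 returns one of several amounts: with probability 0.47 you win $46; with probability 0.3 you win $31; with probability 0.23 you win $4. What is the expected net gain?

E[payout] = 46·0.47 + 31·0.3 + 4·0.23
 = 21.62 + 9.3 + 0.92
 = 31.84
Net = 31.84 - 1 = 30.84

30.84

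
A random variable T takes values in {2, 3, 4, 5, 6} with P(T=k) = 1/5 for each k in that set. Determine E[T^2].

18

E[T^2] = Σ t^2·P(T=t)
 = 4·1/5 + 9·1/5 + 16·1/5 + 25·1/5 + 36·1/5
 = 4/5 + 9/5 + 16/5 + 5 + 36/5
 = 18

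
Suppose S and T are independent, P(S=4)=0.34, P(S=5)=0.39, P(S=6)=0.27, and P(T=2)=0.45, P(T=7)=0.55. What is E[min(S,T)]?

E[min(S,T)] = Σ_s Σ_t min(s,t) · P(S=s)P(T=t)
 = 2·0.153 + 4·0.187 + 2·0.1755 + 5·0.2145 + 2·0.1215 + 6·0.1485
 = 0.306 + 0.748 + 0.351 + 1.0725 + 0.243 + 0.891
 = 3.6115

3.6115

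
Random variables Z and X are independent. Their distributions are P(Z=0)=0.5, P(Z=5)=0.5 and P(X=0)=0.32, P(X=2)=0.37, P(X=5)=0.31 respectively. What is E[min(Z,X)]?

1.145

E[min(Z,X)] = Σ_z Σ_x min(z,x) · P(Z=z)P(X=x)
 = 0·0.16 + 0·0.185 + 0·0.155 + 0·0.16 + 2·0.185 + 5·0.155
 = 0 + 0 + 0 + 0 + 0.37 + 0.775
 = 1.145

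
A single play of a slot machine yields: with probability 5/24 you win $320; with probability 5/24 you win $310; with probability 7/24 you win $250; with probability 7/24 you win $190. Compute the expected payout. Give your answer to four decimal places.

259.5833

E[payout] = 320·5/24 + 310·5/24 + 250·7/24 + 190·7/24
 = 200/3 + 775/12 + 875/12 + 665/12
 = 3115/12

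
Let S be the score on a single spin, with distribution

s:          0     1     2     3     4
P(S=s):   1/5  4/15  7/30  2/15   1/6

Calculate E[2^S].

E[2^S] = Σ 2^s·P(S=s)
 = 1·1/5 + 2·4/15 + 4·7/30 + 8·2/15 + 16·1/6
 = 1/5 + 8/15 + 14/15 + 16/15 + 8/3
 = 27/5

5.4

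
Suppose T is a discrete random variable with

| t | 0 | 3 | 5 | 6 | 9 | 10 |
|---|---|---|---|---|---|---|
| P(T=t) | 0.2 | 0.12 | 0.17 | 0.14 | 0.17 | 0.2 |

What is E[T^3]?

378.66

E[T^3] = Σ t^3·P(T=t)
 = 0·0.2 + 27·0.12 + 125·0.17 + 216·0.14 + 729·0.17 + 1000·0.2
 = 0 + 3.24 + 21.25 + 30.24 + 123.93 + 200
 = 378.66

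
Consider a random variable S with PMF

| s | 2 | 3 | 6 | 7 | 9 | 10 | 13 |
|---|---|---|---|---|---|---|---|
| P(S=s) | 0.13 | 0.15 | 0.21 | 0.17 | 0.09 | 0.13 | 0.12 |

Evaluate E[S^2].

58.33

E[S^2] = Σ s^2·P(S=s)
 = 4·0.13 + 9·0.15 + 36·0.21 + 49·0.17 + 81·0.09 + 100·0.13 + 169·0.12
 = 0.52 + 1.35 + 7.56 + 8.33 + 7.29 + 13 + 20.28
 = 58.33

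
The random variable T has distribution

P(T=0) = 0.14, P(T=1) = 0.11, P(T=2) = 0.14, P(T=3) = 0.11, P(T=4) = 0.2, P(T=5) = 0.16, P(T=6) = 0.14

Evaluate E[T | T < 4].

1.44

P(T < 4) = 0.14 + 0.11 + 0.14 + 0.11 = 0.5.
E[T | T < 4] = [0·0.14 + 1·0.11 + 2·0.14 + 3·0.11] / 0.5
 = 0.72 / 0.5
 = 36/25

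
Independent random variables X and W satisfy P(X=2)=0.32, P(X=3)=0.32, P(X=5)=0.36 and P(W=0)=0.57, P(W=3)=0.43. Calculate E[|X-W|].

2.3852

E[|X-W|] = Σ_x Σ_w |x-w| · P(X=x)P(W=w)
 = 2·0.1824 + 1·0.1376 + 3·0.1824 + 0·0.1376 + 5·0.2052 + 2·0.1548
 = 0.3648 + 0.1376 + 0.5472 + 0 + 1.026 + 0.3096
 = 2.3852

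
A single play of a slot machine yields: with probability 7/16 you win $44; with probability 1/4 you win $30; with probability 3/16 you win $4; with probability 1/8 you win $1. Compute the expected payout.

E[payout] = 44·7/16 + 30·1/4 + 4·3/16 + 1·1/8
 = 77/4 + 15/2 + 3/4 + 1/8
 = 221/8

27.625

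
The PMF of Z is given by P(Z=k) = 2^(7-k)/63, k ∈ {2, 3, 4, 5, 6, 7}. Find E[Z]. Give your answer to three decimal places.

E[Z] = Σ z·P(Z=z)
 = 2·32/63 + 3·16/63 + 4·8/63 + 5·4/63 + 6·2/63 + 7·1/63
 = 64/63 + 16/21 + 32/63 + 20/63 + 4/21 + 1/9
 = 61/21

2.905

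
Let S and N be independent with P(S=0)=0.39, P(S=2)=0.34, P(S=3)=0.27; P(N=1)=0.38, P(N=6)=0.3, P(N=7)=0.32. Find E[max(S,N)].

E[max(S,N)] = Σ_s Σ_n max(s,n) · P(S=s)P(N=n)
 = 1·0.1482 + 6·0.117 + 7·0.1248 + 2·0.1292 + 6·0.102 + 7·0.1088 + 3·0.1026 + 6·0.081 + 7·0.0864
 = 0.1482 + 0.702 + 0.8736 + 0.2584 + 0.612 + 0.7616 + 0.3078 + 0.486 + 0.6048
 = 4.7544

4.7544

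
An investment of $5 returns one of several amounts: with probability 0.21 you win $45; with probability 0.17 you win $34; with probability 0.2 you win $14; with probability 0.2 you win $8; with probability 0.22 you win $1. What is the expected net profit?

E[payout] = 45·0.21 + 34·0.17 + 14·0.2 + 8·0.2 + 1·0.22
 = 9.45 + 5.78 + 2.8 + 1.6 + 0.22
 = 19.85
Net = 19.85 - 5 = 14.85

14.85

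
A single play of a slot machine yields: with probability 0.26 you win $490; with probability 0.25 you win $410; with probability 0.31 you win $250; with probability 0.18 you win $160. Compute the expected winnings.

336.2

E[payout] = 490·0.26 + 410·0.25 + 250·0.31 + 160·0.18
 = 127.4 + 102.5 + 77.5 + 28.8
 = 336.2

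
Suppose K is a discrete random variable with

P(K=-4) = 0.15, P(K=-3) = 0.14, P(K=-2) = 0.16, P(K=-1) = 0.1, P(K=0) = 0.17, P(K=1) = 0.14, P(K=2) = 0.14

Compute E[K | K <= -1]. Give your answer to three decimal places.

-2.618

P(K <= -1) = 0.15 + 0.14 + 0.16 + 0.1 = 0.55.
E[K | K <= -1] = [(-4)·0.15 + (-3)·0.14 + (-2)·0.16 + (-1)·0.1] / 0.55
 = -1.44 / 0.55
 = -144/55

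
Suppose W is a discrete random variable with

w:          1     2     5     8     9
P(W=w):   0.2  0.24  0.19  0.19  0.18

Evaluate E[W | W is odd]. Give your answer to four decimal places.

P(W is odd) = 0.2 + 0.19 + 0.18 = 0.57.
E[W | W is odd] = [1·0.2 + 5·0.19 + 9·0.18] / 0.57
 = 2.77 / 0.57
 = 277/57

4.8596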